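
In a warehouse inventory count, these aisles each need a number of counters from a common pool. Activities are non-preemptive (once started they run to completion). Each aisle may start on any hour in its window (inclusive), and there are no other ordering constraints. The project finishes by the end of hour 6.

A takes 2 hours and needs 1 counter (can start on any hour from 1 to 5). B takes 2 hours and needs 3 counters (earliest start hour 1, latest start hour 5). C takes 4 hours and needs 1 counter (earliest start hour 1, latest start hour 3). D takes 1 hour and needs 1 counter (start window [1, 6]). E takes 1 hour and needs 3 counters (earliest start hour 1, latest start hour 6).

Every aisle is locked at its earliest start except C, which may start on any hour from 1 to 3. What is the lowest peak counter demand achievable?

C@1: h1:9  h2:5  h3:1  h4:1  h5:0  h6:0 → peak 9
C@2: h1:8  h2:5  h3:1  h4:1  h5:1  h6:0 → peak 8
C@3: h1:8  h2:4  h3:1  h4:1  h5:1  h6:1 → peak 8
Best is C@2, peak 8.

8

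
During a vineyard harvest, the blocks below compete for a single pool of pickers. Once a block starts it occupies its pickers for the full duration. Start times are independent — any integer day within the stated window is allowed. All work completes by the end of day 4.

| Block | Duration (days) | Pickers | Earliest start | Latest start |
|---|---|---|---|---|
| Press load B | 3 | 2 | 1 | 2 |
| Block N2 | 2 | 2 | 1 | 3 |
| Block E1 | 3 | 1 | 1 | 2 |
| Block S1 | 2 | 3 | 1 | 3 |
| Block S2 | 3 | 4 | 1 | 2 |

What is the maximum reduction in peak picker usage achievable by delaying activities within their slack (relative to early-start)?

2

Early-start peak: d1:12  d2:12  d3:7  d4:0 ⇒ 12.
Leveled (Press load B@1, Block N2@1, Block E1@1, Block S1@3, Block S2@1): d1:9  d2:9  d3:10  d4:3 ⇒ 10.
Reduction 12 − 10 = 2.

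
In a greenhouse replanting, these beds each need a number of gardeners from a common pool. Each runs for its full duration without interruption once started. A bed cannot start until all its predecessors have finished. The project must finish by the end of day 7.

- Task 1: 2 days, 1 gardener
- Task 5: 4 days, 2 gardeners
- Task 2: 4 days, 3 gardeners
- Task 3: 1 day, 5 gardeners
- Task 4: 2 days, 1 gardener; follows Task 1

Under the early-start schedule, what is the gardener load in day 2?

At early start, day 2 has: Task 1, Task 5, Task 2.
Demand: 1 + 2 + 3 = 6.

6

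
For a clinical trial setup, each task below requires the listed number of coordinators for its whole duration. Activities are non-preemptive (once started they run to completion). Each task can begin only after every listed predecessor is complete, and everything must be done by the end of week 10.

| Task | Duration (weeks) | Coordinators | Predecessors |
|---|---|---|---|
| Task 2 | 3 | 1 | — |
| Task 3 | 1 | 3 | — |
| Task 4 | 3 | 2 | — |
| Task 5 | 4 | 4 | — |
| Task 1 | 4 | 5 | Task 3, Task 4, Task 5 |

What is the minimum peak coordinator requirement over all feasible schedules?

6

Early-start (Task 2@1, Task 3@1, Task 4@1, Task 5@1, Task 1@5) gives peak 10: w1:10  w2:7  w3:7  w4:4  w5:5  w6:5  w7:5  w8:5  w9:0  w10:0.
Shift Task 4→4, Task 5→2, Task 1→7.
Schedule Task 2@1, Task 3@1, Task 4@4, Task 5@2, Task 1@7: w1:4  w2:5  w3:5  w4:6  w5:6  w6:2  w7:5  w8:5  w9:5  w10:5 — peak 6.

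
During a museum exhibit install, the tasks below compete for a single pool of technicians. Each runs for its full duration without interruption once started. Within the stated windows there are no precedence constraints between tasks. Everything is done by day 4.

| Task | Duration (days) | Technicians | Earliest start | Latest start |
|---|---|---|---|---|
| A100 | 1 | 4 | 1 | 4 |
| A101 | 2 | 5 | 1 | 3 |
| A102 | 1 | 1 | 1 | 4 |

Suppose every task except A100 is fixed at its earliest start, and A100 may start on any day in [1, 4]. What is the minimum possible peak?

6

A100@1: d1:10  d2:5  d3:0  d4:0 → peak 10
A100@2: d1:6  d2:9  d3:0  d4:0 → peak 9
A100@3: d1:6  d2:5  d3:4  d4:0 → peak 6
A100@4: d1:6  d2:5  d3:0  d4:4 → peak 6
Best is A100@3, peak 6.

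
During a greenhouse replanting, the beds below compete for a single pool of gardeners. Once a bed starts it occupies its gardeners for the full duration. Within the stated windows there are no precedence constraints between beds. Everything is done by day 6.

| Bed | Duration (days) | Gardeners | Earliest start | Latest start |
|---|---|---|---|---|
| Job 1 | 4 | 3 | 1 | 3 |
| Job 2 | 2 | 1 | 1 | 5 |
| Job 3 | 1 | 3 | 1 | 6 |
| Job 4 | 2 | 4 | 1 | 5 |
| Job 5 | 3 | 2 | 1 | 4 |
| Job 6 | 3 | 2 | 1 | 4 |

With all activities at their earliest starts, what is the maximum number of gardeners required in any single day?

Early-start schedule: Job 1@1, Job 2@1, Job 3@1, Job 4@1, Job 5@1, Job 6@1.
Load per day: day 1: 15, day 2: 12, day 3: 7, day 4: 3, day 5: 0, day 6: 0.
Peak is 15.

15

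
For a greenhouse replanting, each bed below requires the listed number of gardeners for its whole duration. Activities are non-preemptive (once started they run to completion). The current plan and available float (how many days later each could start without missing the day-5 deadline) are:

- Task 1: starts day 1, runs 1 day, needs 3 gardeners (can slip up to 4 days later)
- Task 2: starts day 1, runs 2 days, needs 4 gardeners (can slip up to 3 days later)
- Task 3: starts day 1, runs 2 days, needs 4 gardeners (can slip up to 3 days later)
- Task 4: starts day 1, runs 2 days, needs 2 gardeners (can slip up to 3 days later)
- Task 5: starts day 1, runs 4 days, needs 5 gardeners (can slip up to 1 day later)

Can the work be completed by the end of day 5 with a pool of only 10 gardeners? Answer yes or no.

no

The minimum achievable peak is 11; 10 < 11, so no feasible schedule stays within the cap.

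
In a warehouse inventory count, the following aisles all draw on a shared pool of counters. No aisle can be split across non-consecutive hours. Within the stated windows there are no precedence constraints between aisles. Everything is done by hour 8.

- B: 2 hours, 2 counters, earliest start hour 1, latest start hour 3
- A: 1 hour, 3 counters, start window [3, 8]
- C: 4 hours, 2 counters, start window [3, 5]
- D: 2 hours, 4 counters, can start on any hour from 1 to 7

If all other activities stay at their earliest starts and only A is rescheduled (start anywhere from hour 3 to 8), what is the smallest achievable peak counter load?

A@3: h1:6  h2:6  h3:5  h4:2  h5:2  h6:2  h7:0  h8:0 → peak 6
A@4: h1:6  h2:6  h3:2  h4:5  h5:2  h6:2  h7:0  h8:0 → peak 6
A@5: h1:6  h2:6  h3:2  h4:2  h5:5  h6:2  h7:0  h8:0 → peak 6
A@6: h1:6  h2:6  h3:2  h4:2  h5:2  h6:5  h7:0  h8:0 → peak 6
A@7: h1:6  h2:6  h3:2  h4:2  h5:2  h6:2  h7:3  h8:0 → peak 6
A@8: h1:6  h2:6  h3:2  h4:2  h5:2  h6:2  h7:0  h8:3 → peak 6
Best is A@3, peak 6.

6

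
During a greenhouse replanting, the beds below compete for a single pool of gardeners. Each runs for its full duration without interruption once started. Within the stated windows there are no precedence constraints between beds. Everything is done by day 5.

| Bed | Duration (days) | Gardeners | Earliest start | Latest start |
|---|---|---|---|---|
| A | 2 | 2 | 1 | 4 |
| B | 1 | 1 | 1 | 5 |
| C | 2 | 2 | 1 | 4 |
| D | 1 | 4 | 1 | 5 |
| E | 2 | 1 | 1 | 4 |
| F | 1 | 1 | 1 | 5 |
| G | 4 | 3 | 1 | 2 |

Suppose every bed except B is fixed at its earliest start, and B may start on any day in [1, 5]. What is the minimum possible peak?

13

B@1: d1:14  d2:8  d3:3  d4:3  d5:0 → peak 14
B@2: d1:13  d2:9  d3:3  d4:3  d5:0 → peak 13
B@3: d1:13  d2:8  d3:4  d4:3  d5:0 → peak 13
B@4: d1:13  d2:8  d3:3  d4:4  d5:0 → peak 13
B@5: d1:13  d2:8  d3:3  d4:3  d5:1 → peak 13
Best is B@2, peak 13.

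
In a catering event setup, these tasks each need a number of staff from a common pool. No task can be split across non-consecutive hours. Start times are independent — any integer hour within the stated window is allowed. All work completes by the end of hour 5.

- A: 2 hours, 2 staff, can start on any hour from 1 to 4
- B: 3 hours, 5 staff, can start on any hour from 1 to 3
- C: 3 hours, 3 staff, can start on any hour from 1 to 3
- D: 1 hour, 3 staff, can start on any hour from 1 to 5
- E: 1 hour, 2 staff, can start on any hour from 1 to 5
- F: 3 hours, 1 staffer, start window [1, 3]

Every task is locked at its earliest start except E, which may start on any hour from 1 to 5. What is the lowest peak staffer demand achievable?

E@1: h1:16  h2:11  h3:9  h4:0  h5:0 → peak 16
E@2: h1:14  h2:13  h3:9  h4:0  h5:0 → peak 14
E@3: h1:14  h2:11  h3:11  h4:0  h5:0 → peak 14
E@4: h1:14  h2:11  h3:9  h4:2  h5:0 → peak 14
E@5: h1:14  h2:11  h3:9  h4:0  h5:2 → peak 14
Best is E@2, peak 14.

14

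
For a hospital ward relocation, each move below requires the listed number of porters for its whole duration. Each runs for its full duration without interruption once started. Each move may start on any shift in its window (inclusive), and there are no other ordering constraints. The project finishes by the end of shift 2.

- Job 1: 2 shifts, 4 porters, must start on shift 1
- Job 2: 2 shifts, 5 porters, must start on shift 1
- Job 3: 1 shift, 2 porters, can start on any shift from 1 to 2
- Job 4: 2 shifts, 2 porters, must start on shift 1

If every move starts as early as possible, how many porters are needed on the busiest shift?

13

Early-start schedule: Job 1@1, Job 2@1, Job 3@1, Job 4@1.
Load per shift: shift 1: 13, shift 2: 11.
Peak is 13.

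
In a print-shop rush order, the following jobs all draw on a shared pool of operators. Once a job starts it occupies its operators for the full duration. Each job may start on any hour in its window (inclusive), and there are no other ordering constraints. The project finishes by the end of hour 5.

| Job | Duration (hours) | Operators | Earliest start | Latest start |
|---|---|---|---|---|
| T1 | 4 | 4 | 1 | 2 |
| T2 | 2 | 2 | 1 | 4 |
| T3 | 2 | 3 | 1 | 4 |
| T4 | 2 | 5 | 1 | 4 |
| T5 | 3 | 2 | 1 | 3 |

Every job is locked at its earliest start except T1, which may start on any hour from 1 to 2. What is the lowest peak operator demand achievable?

T1@1: h1:16  h2:16  h3:6  h4:4  h5:0 → peak 16
T1@2: h1:12  h2:16  h3:6  h4:4  h5:4 → peak 16
Best is T1@1, peak 16.

16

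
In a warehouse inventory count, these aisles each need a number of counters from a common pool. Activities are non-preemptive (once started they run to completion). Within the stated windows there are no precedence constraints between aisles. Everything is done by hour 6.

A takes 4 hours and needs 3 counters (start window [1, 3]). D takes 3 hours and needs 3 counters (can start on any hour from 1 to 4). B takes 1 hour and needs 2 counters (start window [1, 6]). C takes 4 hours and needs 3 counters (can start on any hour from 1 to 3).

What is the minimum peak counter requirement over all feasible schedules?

Early-start (A@1, D@1, B@1, C@1) gives peak 11: h1:11  h2:9  h3:9  h4:6  h5:0  h6:0.
Shift C→2.
Schedule A@1, D@1, B@1, C@2: h1:8  h2:9  h3:9  h4:6  h5:3  h6:0 — peak 9.

9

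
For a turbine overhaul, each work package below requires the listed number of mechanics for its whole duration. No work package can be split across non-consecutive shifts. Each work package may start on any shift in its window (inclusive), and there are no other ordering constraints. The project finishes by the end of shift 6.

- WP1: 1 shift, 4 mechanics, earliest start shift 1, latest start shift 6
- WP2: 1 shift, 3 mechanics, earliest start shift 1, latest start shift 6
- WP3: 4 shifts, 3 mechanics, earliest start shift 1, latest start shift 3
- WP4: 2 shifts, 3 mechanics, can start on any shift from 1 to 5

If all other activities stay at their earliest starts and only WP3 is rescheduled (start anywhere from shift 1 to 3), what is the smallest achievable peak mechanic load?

10

WP3@1: s1:13  s2:6  s3:3  s4:3  s5:0  s6:0 → peak 13
WP3@2: s1:10  s2:6  s3:3  s4:3  s5:3  s6:0 → peak 10
WP3@3: s1:10  s2:3  s3:3  s4:3  s5:3  s6:3 → peak 10
Best is WP3@2, peak 10.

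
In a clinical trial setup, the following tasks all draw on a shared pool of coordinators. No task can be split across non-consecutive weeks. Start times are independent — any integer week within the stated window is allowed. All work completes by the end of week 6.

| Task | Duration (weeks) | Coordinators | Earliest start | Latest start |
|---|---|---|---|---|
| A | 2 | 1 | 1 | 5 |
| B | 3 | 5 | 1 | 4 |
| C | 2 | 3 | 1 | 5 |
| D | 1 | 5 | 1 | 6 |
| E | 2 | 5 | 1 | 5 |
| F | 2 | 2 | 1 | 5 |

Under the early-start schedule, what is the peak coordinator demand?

Early-start schedule: A@1, B@1, C@1, D@1, E@1, F@1.
Load per week: week 1: 21, week 2: 16, week 3: 5, week 4: 0, week 5: 0, week 6: 0.
Peak is 21.

21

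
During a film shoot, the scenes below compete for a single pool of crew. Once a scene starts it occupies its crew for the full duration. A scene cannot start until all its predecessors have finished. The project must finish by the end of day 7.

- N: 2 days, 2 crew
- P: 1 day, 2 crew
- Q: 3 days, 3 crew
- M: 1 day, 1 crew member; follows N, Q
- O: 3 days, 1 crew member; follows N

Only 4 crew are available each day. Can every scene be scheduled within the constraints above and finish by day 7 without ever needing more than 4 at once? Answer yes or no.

yes

Schedule N@1, P@1, Q@3, M@6, O@3: d1:4  d2:2  d3:4  d4:4  d5:4  d6:1  d7:0 — peak 4 ≤ 4.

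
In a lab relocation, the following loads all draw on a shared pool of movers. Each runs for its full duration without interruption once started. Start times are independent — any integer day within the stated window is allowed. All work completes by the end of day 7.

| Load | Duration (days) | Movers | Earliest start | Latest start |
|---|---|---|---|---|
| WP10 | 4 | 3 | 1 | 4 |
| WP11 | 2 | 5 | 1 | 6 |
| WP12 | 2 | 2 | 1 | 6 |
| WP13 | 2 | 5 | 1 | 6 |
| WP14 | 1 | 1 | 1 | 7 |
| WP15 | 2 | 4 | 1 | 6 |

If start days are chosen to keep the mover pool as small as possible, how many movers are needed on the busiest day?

Early-start (WP10@1, WP11@1, WP12@1, WP13@1, WP14@1, WP15@1) gives peak 20: d1:20  d2:19  d3:3  d4:3  d5:0  d6:0  d7:0.
Shift WP12→5, WP13→3, WP14→5, WP15→5.
Schedule WP10@1, WP11@1, WP12@5, WP13@3, WP14@5, WP15@5: d1:8  d2:8  d3:8  d4:8  d5:7  d6:6  d7:0 — peak 8.

8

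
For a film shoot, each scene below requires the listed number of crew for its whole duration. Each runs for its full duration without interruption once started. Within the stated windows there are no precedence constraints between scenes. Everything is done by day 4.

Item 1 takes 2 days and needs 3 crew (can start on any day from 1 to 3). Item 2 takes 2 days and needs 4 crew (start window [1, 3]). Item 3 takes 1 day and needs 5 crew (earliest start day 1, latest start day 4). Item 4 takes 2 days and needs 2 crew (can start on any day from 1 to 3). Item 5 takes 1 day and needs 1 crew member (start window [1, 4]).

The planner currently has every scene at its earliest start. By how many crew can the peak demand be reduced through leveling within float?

Early-start peak: d1:15  d2:9  d3:0  d4:0 ⇒ 15.
Leveled (Item 1@1, Item 2@1, Item 3@3, Item 4@3, Item 5@4): d1:7  d2:7  d3:7  d4:3 ⇒ 7.
Reduction 15 − 7 = 8.

8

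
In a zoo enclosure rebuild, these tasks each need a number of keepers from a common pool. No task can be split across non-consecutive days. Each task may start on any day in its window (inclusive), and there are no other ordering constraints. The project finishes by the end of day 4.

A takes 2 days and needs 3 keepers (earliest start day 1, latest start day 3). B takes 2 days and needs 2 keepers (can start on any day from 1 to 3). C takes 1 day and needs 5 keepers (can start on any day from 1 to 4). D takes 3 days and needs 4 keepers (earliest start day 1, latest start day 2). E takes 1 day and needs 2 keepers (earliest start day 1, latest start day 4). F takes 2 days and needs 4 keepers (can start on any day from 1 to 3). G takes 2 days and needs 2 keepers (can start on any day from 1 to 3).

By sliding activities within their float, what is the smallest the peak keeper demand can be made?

11

Early-start (A@1, B@1, C@1, D@1, E@1, F@1, G@1) gives peak 22: d1:22  d2:15  d3:4  d4:0.
Shift D→2, E→2, F→3, G→3.
Schedule A@1, B@1, C@1, D@2, E@2, F@3, G@3: d1:10  d2:11  d3:10  d4:10 — peak 11.
Total keeper-days = 41 over 4 days ⇒ peak ≥ ⌈41/4⌉ = 11, so 11 is optimal.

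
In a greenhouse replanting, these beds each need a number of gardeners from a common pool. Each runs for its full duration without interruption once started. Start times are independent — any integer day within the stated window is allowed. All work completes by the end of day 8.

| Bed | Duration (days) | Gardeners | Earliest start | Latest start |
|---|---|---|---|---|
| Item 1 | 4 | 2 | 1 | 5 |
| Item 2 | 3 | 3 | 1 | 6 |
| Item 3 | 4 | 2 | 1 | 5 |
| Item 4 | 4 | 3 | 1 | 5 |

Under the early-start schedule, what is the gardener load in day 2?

At early start, day 2 has: Item 1, Item 2, Item 3, Item 4.
Demand: 2 + 3 + 2 + 3 = 10.

10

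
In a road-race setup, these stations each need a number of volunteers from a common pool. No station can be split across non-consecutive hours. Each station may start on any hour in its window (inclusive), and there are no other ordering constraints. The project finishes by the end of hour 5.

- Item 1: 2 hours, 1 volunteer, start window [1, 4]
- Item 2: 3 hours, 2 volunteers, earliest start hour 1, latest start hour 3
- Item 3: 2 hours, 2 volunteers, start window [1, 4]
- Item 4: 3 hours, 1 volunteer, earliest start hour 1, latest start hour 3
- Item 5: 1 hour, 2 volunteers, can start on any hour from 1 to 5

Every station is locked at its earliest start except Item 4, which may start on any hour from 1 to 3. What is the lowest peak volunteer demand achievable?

7

Item 4@1: h1:8  h2:6  h3:3  h4:0  h5:0 → peak 8
Item 4@2: h1:7  h2:6  h3:3  h4:1  h5:0 → peak 7
Item 4@3: h1:7  h2:5  h3:3  h4:1  h5:1 → peak 7
Best is Item 4@2, peak 7.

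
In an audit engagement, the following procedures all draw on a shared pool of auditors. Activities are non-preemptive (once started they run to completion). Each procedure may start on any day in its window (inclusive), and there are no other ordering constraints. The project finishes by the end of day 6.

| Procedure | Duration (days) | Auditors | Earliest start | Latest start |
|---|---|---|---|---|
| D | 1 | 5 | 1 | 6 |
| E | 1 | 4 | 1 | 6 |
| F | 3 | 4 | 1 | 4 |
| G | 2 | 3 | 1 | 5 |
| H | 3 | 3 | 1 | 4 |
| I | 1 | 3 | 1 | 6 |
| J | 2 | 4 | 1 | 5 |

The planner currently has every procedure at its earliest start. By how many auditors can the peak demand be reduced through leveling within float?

17

Early-start peak: d1:26  d2:14  d3:7  d4:0  d5:0  d6:0 ⇒ 26.
Leveled (D@1, E@1, F@2, G@5, H@4, I@5, J@2): d1:9  d2:8  d3:8  d4:7  d5:9  d6:6 ⇒ 9.
Reduction 26 − 9 = 17.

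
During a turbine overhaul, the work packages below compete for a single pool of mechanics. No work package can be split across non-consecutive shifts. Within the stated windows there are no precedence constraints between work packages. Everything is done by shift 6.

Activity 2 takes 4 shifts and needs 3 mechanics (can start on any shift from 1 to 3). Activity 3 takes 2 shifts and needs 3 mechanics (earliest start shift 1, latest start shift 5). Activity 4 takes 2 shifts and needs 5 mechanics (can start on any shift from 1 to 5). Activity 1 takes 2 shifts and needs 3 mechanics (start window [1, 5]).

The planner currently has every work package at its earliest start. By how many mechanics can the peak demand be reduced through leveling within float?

Early-start peak: s1:14  s2:14  s3:3  s4:3  s5:0  s6:0 ⇒ 14.
Leveled (Activity 2@1, Activity 3@1, Activity 4@5, Activity 1@3): s1:6  s2:6  s3:6  s4:6  s5:5  s6:5 ⇒ 6.
Reduction 14 − 6 = 8.

8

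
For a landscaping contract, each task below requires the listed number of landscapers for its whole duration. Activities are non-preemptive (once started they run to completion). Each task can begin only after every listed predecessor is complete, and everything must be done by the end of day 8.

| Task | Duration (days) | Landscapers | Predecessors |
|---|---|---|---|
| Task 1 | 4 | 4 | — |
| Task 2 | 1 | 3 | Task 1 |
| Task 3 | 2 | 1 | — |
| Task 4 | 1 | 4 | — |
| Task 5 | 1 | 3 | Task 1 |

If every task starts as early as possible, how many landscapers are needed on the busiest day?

Early-start schedule: Task 1@1, Task 2@5, Task 3@1, Task 4@1, Task 5@5.
Load per day: day 1: 9, day 2: 5, day 3: 4, day 4: 4, day 5: 6, day 6: 0, day 7: 0, day 8: 0.
Peak is 9.

9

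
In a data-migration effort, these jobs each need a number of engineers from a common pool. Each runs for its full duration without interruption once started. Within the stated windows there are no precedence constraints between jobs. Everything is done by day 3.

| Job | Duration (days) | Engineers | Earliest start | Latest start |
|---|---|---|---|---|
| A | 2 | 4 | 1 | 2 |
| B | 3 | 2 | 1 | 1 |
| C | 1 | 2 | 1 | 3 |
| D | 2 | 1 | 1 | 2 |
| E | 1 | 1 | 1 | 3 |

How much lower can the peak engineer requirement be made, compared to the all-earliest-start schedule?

3

Early-start peak: d1:10  d2:7  d3:2 ⇒ 10.
Leveled (A@1, B@1, C@3, D@1, E@3): d1:7  d2:7  d3:5 ⇒ 7.
Reduction 10 − 7 = 3.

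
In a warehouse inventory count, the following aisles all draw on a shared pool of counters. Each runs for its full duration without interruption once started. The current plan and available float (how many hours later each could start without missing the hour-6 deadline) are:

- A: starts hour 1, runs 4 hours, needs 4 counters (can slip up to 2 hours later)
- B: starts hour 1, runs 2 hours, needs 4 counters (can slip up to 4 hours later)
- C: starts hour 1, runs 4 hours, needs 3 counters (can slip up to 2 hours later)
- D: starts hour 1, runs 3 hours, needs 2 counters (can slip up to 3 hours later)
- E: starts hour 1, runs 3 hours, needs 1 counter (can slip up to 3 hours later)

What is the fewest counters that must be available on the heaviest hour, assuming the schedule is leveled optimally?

9

Early-start (A@1, B@1, C@1, D@1, E@1) gives peak 14: h1:14  h2:14  h3:10  h4:7  h5:0  h6:0.
Shift C→3, D→4.
Schedule A@1, B@1, C@3, D@4, E@1: h1:9  h2:9  h3:8  h4:9  h5:5  h6:5 — peak 9.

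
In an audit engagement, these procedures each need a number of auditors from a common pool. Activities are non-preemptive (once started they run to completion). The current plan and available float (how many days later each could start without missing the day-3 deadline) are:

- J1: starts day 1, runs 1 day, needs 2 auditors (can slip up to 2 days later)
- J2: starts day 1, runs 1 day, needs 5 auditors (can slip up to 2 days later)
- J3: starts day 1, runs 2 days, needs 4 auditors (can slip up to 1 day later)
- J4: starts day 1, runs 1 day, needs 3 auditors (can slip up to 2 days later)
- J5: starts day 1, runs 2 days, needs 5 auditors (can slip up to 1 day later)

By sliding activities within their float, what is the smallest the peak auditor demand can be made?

10

Early-start (J1@1, J2@1, J3@1, J4@1, J5@1) gives peak 19: d1:19  d2:9  d3:0.
Shift J3→2, J5→2.
Schedule J1@1, J2@1, J3@2, J4@1, J5@2: d1:10  d2:9  d3:9 — peak 10.
Total auditor-days = 28 over 3 days ⇒ peak ≥ ⌈28/3⌉ = 10, so 10 is optimal.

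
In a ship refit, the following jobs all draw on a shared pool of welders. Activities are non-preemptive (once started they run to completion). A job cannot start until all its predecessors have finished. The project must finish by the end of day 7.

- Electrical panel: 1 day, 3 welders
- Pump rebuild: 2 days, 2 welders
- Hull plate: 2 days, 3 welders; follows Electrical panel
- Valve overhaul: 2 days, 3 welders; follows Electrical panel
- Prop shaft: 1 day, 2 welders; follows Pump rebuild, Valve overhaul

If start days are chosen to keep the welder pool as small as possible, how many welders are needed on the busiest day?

Early-start (Electrical panel@1, Pump rebuild@1, Hull plate@2, Valve overhaul@2, Prop shaft@4) gives peak 8: d1:5  d2:8  d3:6  d4:2  d5:0  d6:0  d7:0.
Shift Valve overhaul→4, Prop shaft→6.
Schedule Electrical panel@1, Pump rebuild@1, Hull plate@2, Valve overhaul@4, Prop shaft@6: d1:5  d2:5  d3:3  d4:3  d5:3  d6:2  d7:0 — peak 5.

5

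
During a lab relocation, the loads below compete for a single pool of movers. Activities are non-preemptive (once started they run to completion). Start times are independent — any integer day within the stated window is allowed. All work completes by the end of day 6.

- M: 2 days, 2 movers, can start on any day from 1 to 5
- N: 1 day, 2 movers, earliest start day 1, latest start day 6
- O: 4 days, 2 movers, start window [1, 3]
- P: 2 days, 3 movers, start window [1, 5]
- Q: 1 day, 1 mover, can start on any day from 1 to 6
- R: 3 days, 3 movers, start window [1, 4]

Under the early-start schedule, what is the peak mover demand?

Early-start schedule: M@1, N@1, O@1, P@1, Q@1, R@1.
Load per day: day 1: 13, day 2: 10, day 3: 5, day 4: 2, day 5: 0, day 6: 0.
Peak is 13.

13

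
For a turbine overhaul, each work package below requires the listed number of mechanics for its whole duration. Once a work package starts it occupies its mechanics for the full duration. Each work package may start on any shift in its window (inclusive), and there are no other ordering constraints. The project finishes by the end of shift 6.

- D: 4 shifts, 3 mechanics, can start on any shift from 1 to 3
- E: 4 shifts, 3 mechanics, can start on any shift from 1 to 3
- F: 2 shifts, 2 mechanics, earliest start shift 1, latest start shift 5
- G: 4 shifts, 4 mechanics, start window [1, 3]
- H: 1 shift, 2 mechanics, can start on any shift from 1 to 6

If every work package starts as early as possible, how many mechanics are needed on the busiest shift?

Early-start schedule: D@1, E@1, F@1, G@1, H@1.
Load per shift: shift 1: 14, shift 2: 12, shift 3: 10, shift 4: 10, shift 5: 0, shift 6: 0.
Peak is 14.

14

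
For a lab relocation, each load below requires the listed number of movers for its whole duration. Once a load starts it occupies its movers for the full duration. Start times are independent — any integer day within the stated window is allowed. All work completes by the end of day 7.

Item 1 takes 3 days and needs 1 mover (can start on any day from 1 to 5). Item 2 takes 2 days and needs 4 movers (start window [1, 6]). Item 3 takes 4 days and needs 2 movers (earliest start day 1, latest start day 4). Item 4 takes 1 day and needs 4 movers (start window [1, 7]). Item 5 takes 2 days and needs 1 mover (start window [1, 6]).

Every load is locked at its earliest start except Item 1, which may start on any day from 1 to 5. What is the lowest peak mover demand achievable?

Item 1@1: d1:12  d2:8  d3:3  d4:2  d5:0  d6:0  d7:0 → peak 12
Item 1@2: d1:11  d2:8  d3:3  d4:3  d5:0  d6:0  d7:0 → peak 11
Item 1@3: d1:11  d2:7  d3:3  d4:3  d5:1  d6:0  d7:0 → peak 11
Item 1@4: d1:11  d2:7  d3:2  d4:3  d5:1  d6:1  d7:0 → peak 11
Item 1@5: d1:11  d2:7  d3:2  d4:2  d5:1  d6:1  d7:1 → peak 11
Best is Item 1@2, peak 11.

11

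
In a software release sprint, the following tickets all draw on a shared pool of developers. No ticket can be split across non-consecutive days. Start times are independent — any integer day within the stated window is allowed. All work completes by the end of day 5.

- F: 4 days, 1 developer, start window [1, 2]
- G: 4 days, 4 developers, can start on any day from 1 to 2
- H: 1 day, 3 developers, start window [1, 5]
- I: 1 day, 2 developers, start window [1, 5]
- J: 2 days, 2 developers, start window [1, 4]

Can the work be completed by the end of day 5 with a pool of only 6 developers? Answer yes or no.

The minimum achievable peak is 7; 6 < 7, so no feasible schedule stays within the cap.

no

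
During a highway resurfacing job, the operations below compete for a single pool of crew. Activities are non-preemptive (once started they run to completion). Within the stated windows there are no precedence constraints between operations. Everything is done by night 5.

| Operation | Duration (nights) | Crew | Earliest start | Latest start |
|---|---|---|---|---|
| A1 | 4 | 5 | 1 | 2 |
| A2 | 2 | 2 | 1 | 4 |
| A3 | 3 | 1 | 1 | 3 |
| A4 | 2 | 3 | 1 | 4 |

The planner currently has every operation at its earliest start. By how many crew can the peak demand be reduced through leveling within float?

Early-start peak: n1:11  n2:11  n3:6  n4:5  n5:0 ⇒ 11.
Leveled (A1@1, A2@1, A3@1, A4@4): n1:8  n2:8  n3:6  n4:8  n5:3 ⇒ 8.
Reduction 11 − 8 = 3.

3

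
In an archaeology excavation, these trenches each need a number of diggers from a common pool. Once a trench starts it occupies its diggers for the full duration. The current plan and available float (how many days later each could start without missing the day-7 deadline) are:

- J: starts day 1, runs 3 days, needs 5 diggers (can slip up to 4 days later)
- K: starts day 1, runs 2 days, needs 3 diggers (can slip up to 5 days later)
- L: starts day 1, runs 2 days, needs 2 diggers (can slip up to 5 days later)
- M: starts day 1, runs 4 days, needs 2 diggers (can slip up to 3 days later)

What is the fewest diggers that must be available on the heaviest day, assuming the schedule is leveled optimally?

Early-start (J@1, K@1, L@1, M@1) gives peak 12: d1:12  d2:12  d3:7  d4:2  d5:0  d6:0  d7:0.
Shift K→4, L→6, M→4.
Schedule J@1, K@4, L@6, M@4: d1:5  d2:5  d3:5  d4:5  d5:5  d6:4  d7:4 — peak 5.
Total digger-days = 33 over 7 days ⇒ peak ≥ ⌈33/7⌉ = 5, so 5 is optimal.

5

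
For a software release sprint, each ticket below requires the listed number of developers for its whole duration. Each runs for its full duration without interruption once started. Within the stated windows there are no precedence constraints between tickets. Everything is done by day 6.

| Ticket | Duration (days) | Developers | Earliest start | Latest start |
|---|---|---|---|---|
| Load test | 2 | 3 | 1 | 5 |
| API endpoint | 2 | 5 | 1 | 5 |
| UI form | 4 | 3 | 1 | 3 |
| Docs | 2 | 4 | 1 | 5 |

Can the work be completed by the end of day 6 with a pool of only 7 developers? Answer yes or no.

Schedule Load test@1, API endpoint@5, UI form@1, Docs@3: d1:6  d2:6  d3:7  d4:7  d5:5  d6:5 — peak 7 ≤ 7.

yes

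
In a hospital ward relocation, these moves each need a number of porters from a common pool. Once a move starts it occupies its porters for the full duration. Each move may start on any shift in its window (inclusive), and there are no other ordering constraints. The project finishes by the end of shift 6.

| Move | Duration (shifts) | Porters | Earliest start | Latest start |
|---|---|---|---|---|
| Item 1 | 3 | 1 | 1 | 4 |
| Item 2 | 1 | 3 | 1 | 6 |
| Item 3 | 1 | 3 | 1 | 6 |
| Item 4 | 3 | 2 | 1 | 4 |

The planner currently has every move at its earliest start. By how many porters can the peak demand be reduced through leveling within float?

Early-start peak: s1:9  s2:3  s3:3  s4:0  s5:0  s6:0 ⇒ 9.
Leveled (Item 1@1, Item 2@4, Item 3@5, Item 4@1): s1:3  s2:3  s3:3  s4:3  s5:3  s6:0 ⇒ 3.
Reduction 9 − 3 = 6.

6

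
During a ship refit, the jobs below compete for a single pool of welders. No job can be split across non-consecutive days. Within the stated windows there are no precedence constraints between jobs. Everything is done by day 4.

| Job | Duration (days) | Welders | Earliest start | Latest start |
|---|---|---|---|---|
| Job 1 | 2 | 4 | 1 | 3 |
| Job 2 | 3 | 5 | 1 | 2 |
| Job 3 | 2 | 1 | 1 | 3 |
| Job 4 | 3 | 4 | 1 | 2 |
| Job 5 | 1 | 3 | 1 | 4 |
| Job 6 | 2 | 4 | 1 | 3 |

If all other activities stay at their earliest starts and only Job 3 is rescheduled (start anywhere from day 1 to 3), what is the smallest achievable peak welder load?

20

Job 3@1: d1:21  d2:18  d3:9  d4:0 → peak 21
Job 3@2: d1:20  d2:18  d3:10  d4:0 → peak 20
Job 3@3: d1:20  d2:17  d3:10  d4:1 → peak 20
Best is Job 3@2, peak 20.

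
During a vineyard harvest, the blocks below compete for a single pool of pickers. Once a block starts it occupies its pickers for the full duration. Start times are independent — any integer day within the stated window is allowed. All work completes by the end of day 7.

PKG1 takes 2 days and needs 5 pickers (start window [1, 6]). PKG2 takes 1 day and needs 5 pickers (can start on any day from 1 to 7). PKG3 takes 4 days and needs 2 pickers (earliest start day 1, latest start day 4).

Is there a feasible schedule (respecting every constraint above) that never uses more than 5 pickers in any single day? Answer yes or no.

yes

Schedule PKG1@1, PKG2@3, PKG3@4: d1:5  d2:5  d3:5  d4:2  d5:2  d6:2  d7:2 — peak 5 ≤ 5.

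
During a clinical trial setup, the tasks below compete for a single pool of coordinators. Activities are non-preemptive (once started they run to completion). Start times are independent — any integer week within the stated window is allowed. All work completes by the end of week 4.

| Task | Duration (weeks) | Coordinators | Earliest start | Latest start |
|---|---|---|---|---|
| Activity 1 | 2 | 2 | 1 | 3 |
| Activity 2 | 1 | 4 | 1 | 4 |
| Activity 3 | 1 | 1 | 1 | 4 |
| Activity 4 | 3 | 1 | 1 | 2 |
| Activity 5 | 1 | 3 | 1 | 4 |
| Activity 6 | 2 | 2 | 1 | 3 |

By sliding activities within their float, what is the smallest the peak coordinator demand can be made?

Early-start (Activity 1@1, Activity 2@1, Activity 3@1, Activity 4@1, Activity 5@1, Activity 6@1) gives peak 13: w1:13  w2:5  w3:1  w4:0.
Shift Activity 2→3, Activity 4→2, Activity 5→4.
Schedule Activity 1@1, Activity 2@3, Activity 3@1, Activity 4@2, Activity 5@4, Activity 6@1: w1:5  w2:5  w3:5  w4:4 — peak 5.
Total coordinator-weeks = 19 over 4 weeks ⇒ peak ≥ ⌈19/4⌉ = 5, so 5 is optimal.

5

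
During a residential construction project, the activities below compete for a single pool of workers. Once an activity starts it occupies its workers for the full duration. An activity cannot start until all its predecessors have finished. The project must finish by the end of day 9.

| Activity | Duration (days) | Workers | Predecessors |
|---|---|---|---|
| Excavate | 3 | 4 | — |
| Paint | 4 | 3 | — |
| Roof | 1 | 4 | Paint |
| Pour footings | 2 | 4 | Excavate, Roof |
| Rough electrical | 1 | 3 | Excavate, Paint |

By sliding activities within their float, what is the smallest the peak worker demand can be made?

7

Schedule Excavate@1, Paint@1, Roof@5, Pour footings@6, Rough electrical@5: d1:7  d2:7  d3:7  d4:3  d5:7  d6:4  d7:4  d8:0  d9:0 — peak 7.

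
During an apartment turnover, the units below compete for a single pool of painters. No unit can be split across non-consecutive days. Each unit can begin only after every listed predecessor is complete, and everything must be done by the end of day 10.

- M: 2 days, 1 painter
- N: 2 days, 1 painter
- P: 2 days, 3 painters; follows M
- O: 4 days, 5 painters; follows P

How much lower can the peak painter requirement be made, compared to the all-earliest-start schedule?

Early-start peak: d1:2  d2:2  d3:3  d4:3  d5:5  d6:5  d7:5  d8:5  d9:0  d10:0 ⇒ 5.
Leveled (M@1, N@1, P@3, O@5): d1:2  d2:2  d3:3  d4:3  d5:5  d6:5  d7:5  d8:5  d9:0  d10:0 ⇒ 5.
Reduction 5 − 5 = 0.

0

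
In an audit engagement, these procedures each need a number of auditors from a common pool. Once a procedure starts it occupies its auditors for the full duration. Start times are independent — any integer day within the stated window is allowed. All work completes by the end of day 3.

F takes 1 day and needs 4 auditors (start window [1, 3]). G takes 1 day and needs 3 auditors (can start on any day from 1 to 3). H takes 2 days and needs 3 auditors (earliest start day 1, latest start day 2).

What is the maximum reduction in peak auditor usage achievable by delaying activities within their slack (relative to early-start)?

4

Early-start peak: d1:10  d2:3  d3:0 ⇒ 10.
Leveled (F@1, G@2, H@2): d1:4  d2:6  d3:3 ⇒ 6.
Reduction 10 − 6 = 4.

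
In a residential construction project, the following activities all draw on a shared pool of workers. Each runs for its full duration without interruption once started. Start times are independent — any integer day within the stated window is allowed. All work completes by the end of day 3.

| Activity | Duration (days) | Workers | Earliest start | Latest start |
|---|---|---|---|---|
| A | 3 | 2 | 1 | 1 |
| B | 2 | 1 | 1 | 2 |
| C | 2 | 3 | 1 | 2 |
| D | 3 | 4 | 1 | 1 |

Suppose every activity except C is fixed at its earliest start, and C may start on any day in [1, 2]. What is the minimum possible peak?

C@1: d1:10  d2:10  d3:6 → peak 10
C@2: d1:7  d2:10  d3:9 → peak 10
Best is C@1, peak 10.

10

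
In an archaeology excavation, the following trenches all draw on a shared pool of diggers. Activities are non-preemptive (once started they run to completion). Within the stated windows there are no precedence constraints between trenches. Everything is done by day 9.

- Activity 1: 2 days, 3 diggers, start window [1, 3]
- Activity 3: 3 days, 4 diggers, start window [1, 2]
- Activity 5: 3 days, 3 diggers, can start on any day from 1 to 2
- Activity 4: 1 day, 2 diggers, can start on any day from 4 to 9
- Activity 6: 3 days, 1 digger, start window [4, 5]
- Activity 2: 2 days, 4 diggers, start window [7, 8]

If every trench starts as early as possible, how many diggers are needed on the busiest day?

10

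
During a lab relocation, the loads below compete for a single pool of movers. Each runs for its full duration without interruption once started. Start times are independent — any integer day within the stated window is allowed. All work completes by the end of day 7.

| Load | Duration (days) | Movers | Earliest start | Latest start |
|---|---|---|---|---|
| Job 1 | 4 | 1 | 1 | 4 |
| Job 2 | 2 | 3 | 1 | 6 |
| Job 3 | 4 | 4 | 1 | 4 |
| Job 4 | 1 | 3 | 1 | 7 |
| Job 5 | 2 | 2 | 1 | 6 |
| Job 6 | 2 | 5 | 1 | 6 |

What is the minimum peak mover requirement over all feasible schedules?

Early-start (Job 1@1, Job 2@1, Job 3@1, Job 4@1, Job 5@1, Job 6@1) gives peak 18: d1:18  d2:15  d3:5  d4:5  d5:0  d6:0  d7:0.
Shift Job 2→5, Job 3→3, Job 4→7, Job 5→3.
Schedule Job 1@1, Job 2@5, Job 3@3, Job 4@7, Job 5@3, Job 6@1: d1:6  d2:6  d3:7  d4:7  d5:7  d6:7  d7:3 — peak 7.
Total mover-days = 43 over 7 days ⇒ peak ≥ ⌈43/7⌉ = 7, so 7 is optimal.

7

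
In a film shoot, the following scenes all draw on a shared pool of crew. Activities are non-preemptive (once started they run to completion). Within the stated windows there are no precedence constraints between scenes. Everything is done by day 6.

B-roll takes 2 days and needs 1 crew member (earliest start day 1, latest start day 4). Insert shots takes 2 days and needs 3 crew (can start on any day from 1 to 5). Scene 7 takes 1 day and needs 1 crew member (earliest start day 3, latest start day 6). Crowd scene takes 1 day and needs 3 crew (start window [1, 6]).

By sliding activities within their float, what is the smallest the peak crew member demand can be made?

3

Early-start (B-roll@1, Insert shots@1, Scene 7@3, Crowd scene@1) gives peak 7: d1:7  d2:4  d3:1  d4:0  d5:0  d6:0.
Shift Insert shots→3, Scene 7→5, Crowd scene→6.
Schedule B-roll@1, Insert shots@3, Scene 7@5, Crowd scene@6: d1:1  d2:1  d3:3  d4:3  d5:1  d6:3 — peak 3.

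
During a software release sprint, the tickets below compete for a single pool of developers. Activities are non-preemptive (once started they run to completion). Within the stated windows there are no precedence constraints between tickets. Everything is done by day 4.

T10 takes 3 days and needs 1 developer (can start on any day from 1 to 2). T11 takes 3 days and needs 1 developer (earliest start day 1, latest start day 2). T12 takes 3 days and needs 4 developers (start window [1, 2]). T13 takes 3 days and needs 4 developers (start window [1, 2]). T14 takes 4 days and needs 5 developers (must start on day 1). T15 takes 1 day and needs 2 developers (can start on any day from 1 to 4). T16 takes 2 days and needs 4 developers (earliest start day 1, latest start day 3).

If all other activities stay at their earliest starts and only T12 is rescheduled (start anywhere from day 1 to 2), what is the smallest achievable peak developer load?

19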